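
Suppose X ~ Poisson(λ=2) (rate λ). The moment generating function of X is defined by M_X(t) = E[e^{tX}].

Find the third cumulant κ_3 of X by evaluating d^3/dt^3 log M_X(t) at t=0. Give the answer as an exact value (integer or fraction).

κ_3 = K^(3)(0) = 2

M_X(t) = e^(2*e^(t) - 2)
K_X(t) = log M_X(t) = 2*e^(t) - 2
K^(3)(t) = 2*e^(t)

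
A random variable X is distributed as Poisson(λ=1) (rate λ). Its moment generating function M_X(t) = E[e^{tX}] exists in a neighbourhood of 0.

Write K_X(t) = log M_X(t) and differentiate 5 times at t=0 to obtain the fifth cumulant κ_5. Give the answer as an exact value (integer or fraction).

κ_5 = D^5[K](0) = 1

M_X(t) = e^(e^(t) - 1)
K_X(t) = log M_X(t) = e^(t) - 1
D^5[K](t) = e^(t)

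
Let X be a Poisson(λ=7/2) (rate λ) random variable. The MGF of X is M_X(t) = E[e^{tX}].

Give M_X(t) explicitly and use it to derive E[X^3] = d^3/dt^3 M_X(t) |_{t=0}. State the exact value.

E[X^3] = d^3M/dt^3 |_{t=0} = 665/8

M_X(t) = e^(7*e^(t)/2 - 7/2)
dM/dt = 7*e^(-7/2)*e^(t)*e^(7*e^(t)/2)/2
d^2M/dt^2 = (49*e^(2*t)*e^(7*e^(t)/2) + 14*e^(t)*e^(7*e^(t)/2))*e^(-7/2)/4
d^3M/dt^3 = (343*e^(3*t)*e^(7*e^(t)/2) + 294*e^(2*t)*e^(7*e^(t)/2) + 28*e^(t)*e^(7*e^(t)/2))*e^(-7/2)/8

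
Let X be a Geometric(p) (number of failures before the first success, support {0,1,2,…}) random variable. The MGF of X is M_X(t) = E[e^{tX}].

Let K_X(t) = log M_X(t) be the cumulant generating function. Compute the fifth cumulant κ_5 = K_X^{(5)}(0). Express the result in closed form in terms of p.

κ_5 = D^5[K](0) = (p^4 - 15*p^3 + 50*p^2 - 60*p + 24)/p^5

M_X(t) = p/(-(1 - p)*e^(t) + 1)
K_X(t) = log M_X(t) = log(p) - log(-(1 - p)*e^(t) + 1)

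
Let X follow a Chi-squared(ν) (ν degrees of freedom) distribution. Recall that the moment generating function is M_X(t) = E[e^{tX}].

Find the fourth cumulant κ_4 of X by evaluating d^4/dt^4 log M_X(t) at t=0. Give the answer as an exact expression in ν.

κ_4 = D^4[K](0) = 48*ν

M_X(t) = (1 - 2*t)^(-ν/2)
K_X(t) = log M_X(t) = -ν*log(1 - 2*t)/2
D^4[K](t) = 48*ν/(16*t^4 - 32*t^3 + 24*t^2 - 8*t + 1)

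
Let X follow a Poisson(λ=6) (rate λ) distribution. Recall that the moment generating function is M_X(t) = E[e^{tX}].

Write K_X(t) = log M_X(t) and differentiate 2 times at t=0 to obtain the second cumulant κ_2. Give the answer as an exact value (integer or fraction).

κ_2 = K′′(0) = 6

M_X(t) = e^(6*e^(t) - 6)
K_X(t) = log M_X(t) = 6*e^(t) - 6
K′(t) = 6*e^(t)
K′′(t) = 6*e^(t)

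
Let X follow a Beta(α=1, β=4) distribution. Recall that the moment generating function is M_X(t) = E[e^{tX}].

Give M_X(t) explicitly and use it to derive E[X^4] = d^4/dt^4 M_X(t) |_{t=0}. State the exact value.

M_X(t) = ₁F₁(1; 5; t)
D^4[M](t) = ₁F₁(5; 9; t)/70

E[X^4] = D^4[M](0) = 1/70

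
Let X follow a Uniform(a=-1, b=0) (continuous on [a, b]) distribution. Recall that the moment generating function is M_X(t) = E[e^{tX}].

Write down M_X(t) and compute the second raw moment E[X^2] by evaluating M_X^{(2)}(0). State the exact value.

E[X^2] = M^(2)(0) = 1/3

M_X(t) = (1 - e^(-t))/t
M^(2)(t) = (-t^2 - 2*t + 2*e^(t) - 2)*e^(-t)/t^3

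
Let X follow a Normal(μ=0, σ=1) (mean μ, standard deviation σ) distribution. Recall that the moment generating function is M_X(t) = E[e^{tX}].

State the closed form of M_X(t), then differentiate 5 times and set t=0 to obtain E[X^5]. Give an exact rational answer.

E[X^5] = d^5M/dt^5 |_{t=0} = 0

M_X(t) = e^(t^2/2)
dM/dt = t*e^(t^2/2)
d^2M/dt^2 = t^2*e^(t^2/2) + e^(t^2/2)
d^3M/dt^3 = t^3*e^(t^2/2) + 3*t*e^(t^2/2)
d^4M/dt^4 = t^4*e^(t^2/2) + 6*t^2*e^(t^2/2) + 3*e^(t^2/2)
d^5M/dt^5 = t^5*e^(t^2/2) + 10*t^3*e^(t^2/2) + 15*t*e^(t^2/2)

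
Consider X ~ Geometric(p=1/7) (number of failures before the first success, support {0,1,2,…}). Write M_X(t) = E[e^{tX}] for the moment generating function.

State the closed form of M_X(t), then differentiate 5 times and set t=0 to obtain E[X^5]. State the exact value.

M_X(t) = 1/(7*(1 - 6*e^(t)/7))

E[X^5] = M^(5)(0) = 1277646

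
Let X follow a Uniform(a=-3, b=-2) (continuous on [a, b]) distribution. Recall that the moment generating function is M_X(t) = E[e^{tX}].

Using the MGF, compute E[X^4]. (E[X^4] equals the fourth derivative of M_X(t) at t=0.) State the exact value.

E[X^4] = M′′′′(0) = 211/5

M_X(t) = (e^(-2*t) - e^(-3*t))/t
M′(t) = (-2*t*e^(t) + 3*t - e^(t) + 1)*e^(-3*t)/t^2
M′′(t) = (4*t^2*e^(t) - 9*t^2 + 4*t*e^(t) - 6*t + 2*e^(t) - 2)*e^(-3*t)/t^3
M′′′(t) = (-8*t^3*e^(t) + 27*t^3 - 12*t^2*e^(t) + 27*t^2 - 12*t*e^(t) + 18*t - 6*e^(t) + 6)*e^(-3*t)/t^4
M′′′′(t) = (16*t^4*e^(t) - 81*t^4 + 32*t^3*e^(t) - 108*t^3 + 48*t^2*e^(t) - 108*t^2 + 48*t*e^(t) - 72*t + 24*e^(t) - 24)*e^(-3*t)/t^5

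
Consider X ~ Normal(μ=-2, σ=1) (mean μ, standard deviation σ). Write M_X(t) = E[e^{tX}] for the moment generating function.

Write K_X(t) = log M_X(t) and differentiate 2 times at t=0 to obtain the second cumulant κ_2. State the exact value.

κ_2 = K′′(0) = 1

M_X(t) = e^(t^2/2 - 2*t)
K_X(t) = log M_X(t) = t^2/2 - 2*t
K′(t) = t - 2
K′′(t) = 1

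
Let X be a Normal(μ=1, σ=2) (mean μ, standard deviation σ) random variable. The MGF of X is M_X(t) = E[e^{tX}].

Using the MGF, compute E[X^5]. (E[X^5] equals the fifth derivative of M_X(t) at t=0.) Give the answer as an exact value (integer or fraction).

E[X^5] = M′′′′′(0) = 281

M_X(t) = e^(2*t^2 + t)
M′(t) = 4*t*e^(t)*e^(2*t^2) + e^(t)*e^(2*t^2)
M′′(t) = 16*t^2*e^(t)*e^(2*t^2) + 8*t*e^(t)*e^(2*t^2) + 5*e^(t)*e^(2*t^2)
M′′′(t) = 64*t^3*e^(t)*e^(2*t^2) + 48*t^2*e^(t)*e^(2*t^2) + 60*t*e^(t)*e^(2*t^2) + 13*e^(t)*e^(2*t^2)
M′′′′(t) = 256*t^4*e^(t)*e^(2*t^2) + 256*t^3*e^(t)*e^(2*t^2) + 480*t^2*e^(t)*e^(2*t^2) + 208*t*e^(t)*e^(2*t^2) + 73*e^(t)*e^(2*t^2)
M′′′′′(t) = 1024*t^5*e^(t)*e^(2*t^2) + 1280*t^4*e^(t)*e^(2*t^2) + 3200*t^3*e^(t)*e^(2*t^2) + 2080*t^2*e^(t)*e^(2*t^2) + 1460*t*e^(t)*e^(2*t^2) + 281*e^(t)*e^(2*t^2)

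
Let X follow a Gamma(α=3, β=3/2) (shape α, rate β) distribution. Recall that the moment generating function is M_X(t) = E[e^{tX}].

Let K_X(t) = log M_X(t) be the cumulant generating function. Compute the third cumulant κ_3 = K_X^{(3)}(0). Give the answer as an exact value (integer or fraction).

κ_3 = D^3[K](0) = 16/9

M_X(t) = 27/(8*(3/2 - t)^3)
K_X(t) = log M_X(t) = -3*log(3/2 - t) - 3*log(2) + 3*log(3)
D^3[K](t) = -48/(8*t^3 - 36*t^2 + 54*t - 27)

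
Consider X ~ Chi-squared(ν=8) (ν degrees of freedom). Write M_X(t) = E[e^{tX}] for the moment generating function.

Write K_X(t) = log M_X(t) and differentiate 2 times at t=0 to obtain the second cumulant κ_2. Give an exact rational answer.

M_X(t) = (1 - 2*t)^(-4)
K_X(t) = log M_X(t) = -4*log(1 - 2*t)
K^(2)(t) = 16/(4*t^2 - 4*t + 1)

κ_2 = K^(2)(0) = 16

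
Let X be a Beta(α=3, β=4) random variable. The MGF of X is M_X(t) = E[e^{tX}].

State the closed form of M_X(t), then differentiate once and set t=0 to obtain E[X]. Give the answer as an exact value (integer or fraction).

M_X(t) = ₁F₁(3; 7; t)
D[M](t) = 3*₁F₁(4; 8; t)/7

E[X] = D[M](0) = 3/7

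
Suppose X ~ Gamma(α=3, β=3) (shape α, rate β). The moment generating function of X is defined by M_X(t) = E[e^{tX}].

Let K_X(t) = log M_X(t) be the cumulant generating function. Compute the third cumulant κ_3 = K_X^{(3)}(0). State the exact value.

κ_3 = D^3[K](0) = 2/9

M_X(t) = 27/(3 - t)^3
K_X(t) = log M_X(t) = -3*log(3 - t) + 3*log(3)
D^3[K](t) = -6/(t^3 - 9*t^2 + 27*t - 27)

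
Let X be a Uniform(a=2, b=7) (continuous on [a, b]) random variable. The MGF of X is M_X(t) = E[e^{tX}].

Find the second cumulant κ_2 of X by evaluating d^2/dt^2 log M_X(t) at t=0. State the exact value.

M_X(t) = (e^(7*t) - e^(2*t))/(5*t)
K_X(t) = log M_X(t) = -log(t) + log(e^(7*t) - e^(2*t)) - log(5)
K′(t) = (7*t*e^(5*t) - 2*t - e^(5*t) + 1)/(t*e^(5*t) - t)
K′′(t) = (-25*t^2*e^(5*t) + e^(10*t) - 2*e^(5*t) + 1)/(t^2*e^(10*t) - 2*t^2*e^(5*t) + t^2)

κ_2 = K′′(0) = 25/12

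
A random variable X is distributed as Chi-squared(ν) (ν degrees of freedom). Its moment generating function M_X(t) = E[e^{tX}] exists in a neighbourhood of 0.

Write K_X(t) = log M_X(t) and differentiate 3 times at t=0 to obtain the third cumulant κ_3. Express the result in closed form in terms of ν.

M_X(t) = (1 - 2*t)^(-ν/2)
K_X(t) = log M_X(t) = -ν*log(1 - 2*t)/2
dK/dt = -ν/(2*t - 1)
d^2K/dt^2 = 2*ν/(4*t^2 - 4*t + 1)
d^3K/dt^3 = -8*ν/(8*t^3 - 12*t^2 + 6*t - 1)

κ_3 = d^3K/dt^3 |_{t=0} = 8*ν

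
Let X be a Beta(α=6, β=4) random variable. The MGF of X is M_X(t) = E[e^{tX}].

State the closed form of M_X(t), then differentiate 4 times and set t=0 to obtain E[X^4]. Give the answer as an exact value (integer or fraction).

M_X(t) = ₁F₁(6; 10; t)
M′(t) = 3*₁F₁(7; 11; t)/5
M′′(t) = 21*₁F₁(8; 12; t)/55
M′′′(t) = 14*₁F₁(9; 13; t)/55
M′′′′(t) = 126*₁F₁(10; 14; t)/715

E[X^4] = M′′′′(0) = 126/715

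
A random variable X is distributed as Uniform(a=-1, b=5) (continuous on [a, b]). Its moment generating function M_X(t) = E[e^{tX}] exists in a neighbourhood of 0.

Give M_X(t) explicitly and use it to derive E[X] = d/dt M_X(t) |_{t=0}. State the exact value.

M_X(t) = (e^(5*t) - e^(-t))/(6*t)
M^(1)(t) = (5*t*e^(6*t) + t - e^(6*t) + 1)*e^(-t)/(6*t^2)

E[X] = M^(1)(0) = 2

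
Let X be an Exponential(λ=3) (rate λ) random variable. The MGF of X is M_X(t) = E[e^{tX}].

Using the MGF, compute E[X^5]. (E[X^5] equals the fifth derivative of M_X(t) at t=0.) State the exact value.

M_X(t) = 3/(3 - t)
dM/dt = 3/(t^2 - 6*t + 9)
d^2M/dt^2 = -6/(t^3 - 9*t^2 + 27*t - 27)
d^3M/dt^3 = 18/(t^4 - 12*t^3 + 54*t^2 - 108*t + 81)
d^4M/dt^4 = -72/(t^5 - 15*t^4 + 90*t^3 - 270*t^2 + 405*t - 243)
d^5M/dt^5 = 360/(t^6 - 18*t^5 + 135*t^4 - 540*t^3 + 1215*t^2 - 1458*t + 729)

E[X^5] = d^5M/dt^5 |_{t=0} = 40/81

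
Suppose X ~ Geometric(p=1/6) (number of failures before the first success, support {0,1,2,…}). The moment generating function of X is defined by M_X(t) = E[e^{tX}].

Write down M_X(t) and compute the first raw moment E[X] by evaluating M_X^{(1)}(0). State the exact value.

M_X(t) = 1/(6*(1 - 5*e^(t)/6))
dM/dt = 5*e^(t)/(25*e^(2*t) - 60*e^(t) + 36)

E[X] = dM/dt |_{t=0} = 5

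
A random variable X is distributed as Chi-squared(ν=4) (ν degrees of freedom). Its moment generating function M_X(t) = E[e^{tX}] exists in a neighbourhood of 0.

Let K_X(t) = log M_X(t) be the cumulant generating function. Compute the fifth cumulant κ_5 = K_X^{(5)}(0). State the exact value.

M_X(t) = (1 - 2*t)^(-2)
K_X(t) = log M_X(t) = -2*log(1 - 2*t)
D^5[K](t) = -1536/(32*t^5 - 80*t^4 + 80*t^3 - 40*t^2 + 10*t - 1)

κ_5 = D^5[K](0) = 1536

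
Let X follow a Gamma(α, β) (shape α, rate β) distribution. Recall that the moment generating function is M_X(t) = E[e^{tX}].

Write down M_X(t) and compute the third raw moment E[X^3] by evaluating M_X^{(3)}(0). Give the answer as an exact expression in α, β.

E[X^3] = M^(3)(0) = α*(α^2 + 3*α + 2)/β^3

M_X(t) = (β/(β - t))^α
M^(3)(t) = (-α^3*β^α*(1/(β - t))^α - 3*α^2*β^α*(1/(β - t))^α - 2*α*β^α*(1/(β - t))^α)/(-β^3 + 3*β^2*t - 3*β*t^2 + t^3)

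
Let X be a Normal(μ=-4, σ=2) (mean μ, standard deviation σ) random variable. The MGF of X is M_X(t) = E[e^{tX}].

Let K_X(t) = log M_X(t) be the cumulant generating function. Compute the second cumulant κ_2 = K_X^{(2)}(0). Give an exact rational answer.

M_X(t) = e^(2*t^2 - 4*t)
K_X(t) = log M_X(t) = 2*t^2 - 4*t
K′(t) = 4*t - 4
K′′(t) = 4

κ_2 = K′′(0) = 4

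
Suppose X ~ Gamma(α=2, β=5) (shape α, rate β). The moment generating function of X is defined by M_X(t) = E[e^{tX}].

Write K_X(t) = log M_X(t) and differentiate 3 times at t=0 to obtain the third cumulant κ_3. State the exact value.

M_X(t) = 25/(5 - t)^2
K_X(t) = log M_X(t) = -2*log(5 - t) + 2*log(5)
dK/dt = -2/(t - 5)
d^2K/dt^2 = 2/(t^2 - 10*t + 25)
d^3K/dt^3 = -4/(t^3 - 15*t^2 + 75*t - 125)

κ_3 = d^3K/dt^3 |_{t=0} = 4/125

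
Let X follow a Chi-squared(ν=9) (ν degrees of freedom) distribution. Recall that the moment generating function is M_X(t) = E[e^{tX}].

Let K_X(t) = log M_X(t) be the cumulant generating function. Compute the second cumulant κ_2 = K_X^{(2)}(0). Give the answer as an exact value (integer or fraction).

κ_2 = K^(2)(0) = 18

M_X(t) = (1 - 2*t)^(-9/2)
K_X(t) = log M_X(t) = -9*log(1 - 2*t)/2
K^(2)(t) = 18/(4*t^2 - 4*t + 1)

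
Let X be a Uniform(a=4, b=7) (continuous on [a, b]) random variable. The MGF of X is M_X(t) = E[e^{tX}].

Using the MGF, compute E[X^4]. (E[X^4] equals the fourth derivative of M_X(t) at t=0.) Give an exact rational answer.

E[X^4] = M′′′′(0) = 5261/5

M_X(t) = (e^(7*t) - e^(4*t))/(3*t)
M′(t) = (7*t*e^(7*t) - 4*t*e^(4*t) - e^(7*t) + e^(4*t))/(3*t^2)
M′′(t) = (49*t^2*e^(7*t) - 16*t^2*e^(4*t) - 14*t*e^(7*t) + 8*t*e^(4*t) + 2*e^(7*t) - 2*e^(4*t))/(3*t^3)
M′′′(t) = (343*t^3*e^(7*t) - 64*t^3*e^(4*t) - 147*t^2*e^(7*t) + 48*t^2*e^(4*t) + 42*t*e^(7*t) - 24*t*e^(4*t) - 6*e^(7*t) + 6*e^(4*t))/(3*t^4)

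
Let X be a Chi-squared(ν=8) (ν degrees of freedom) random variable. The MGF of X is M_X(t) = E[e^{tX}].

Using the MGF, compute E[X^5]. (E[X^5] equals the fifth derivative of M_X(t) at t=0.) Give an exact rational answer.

E[X^5] = M^(5)(0) = 215040

M_X(t) = (1 - 2*t)^(-4)
M^(5)(t) = -215040/(512*t^9 - 2304*t^8 + 4608*t^7 - 5376*t^6 + 4032*t^5 - 2016*t^4 + 672*t^3 - 144*t^2 + 18*t - 1)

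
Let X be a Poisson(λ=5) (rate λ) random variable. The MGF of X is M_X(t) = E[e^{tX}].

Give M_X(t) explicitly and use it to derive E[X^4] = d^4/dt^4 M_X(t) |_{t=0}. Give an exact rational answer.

E[X^4] = M′′′′(0) = 1555

M_X(t) = e^(5*e^(t) - 5)
M′(t) = 5*e^(-5)*e^(t)*e^(5*e^(t))
M′′(t) = (25*e^(2*t)*e^(5*e^(t)) + 5*e^(t)*e^(5*e^(t)))*e^(-5)
M′′′(t) = (125*e^(3*t)*e^(5*e^(t)) + 75*e^(2*t)*e^(5*e^(t)) + 5*e^(t)*e^(5*e^(t)))*e^(-5)
M′′′′(t) = (625*e^(4*t)*e^(5*e^(t)) + 750*e^(3*t)*e^(5*e^(t)) + 175*e^(2*t)*e^(5*e^(t)) + 5*e^(t)*e^(5*e^(t)))*e^(-5)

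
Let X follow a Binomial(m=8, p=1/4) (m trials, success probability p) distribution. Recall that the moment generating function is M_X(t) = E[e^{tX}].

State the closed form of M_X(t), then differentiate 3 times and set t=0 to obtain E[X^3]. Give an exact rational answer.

M_X(t) = (e^(t)/4 + 3/4)^8
M^(3)(t) = e^(8*t)/128 + 1029*e^(7*t)/8192 + 1701*e^(6*t)/2048 + 23625*e^(5*t)/8192 + 2835*e^(4*t)/512 + 45927*e^(3*t)/8192 + 5103*e^(2*t)/2048 + 2187*e^(t)/8192

E[X^3] = M^(3)(0) = 71/4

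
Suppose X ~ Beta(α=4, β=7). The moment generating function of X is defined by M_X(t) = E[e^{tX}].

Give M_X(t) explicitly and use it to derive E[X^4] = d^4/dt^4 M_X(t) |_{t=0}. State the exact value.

M_X(t) = ₁F₁(4; 11; t)
M^(4)(t) = 5*₁F₁(8; 15; t)/143

E[X^4] = M^(4)(0) = 5/143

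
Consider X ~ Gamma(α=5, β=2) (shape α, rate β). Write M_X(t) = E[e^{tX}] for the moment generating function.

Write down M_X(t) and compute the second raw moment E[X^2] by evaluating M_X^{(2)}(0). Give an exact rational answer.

M_X(t) = 32/(2 - t)^5
D^2[M](t) = -960/(t^7 - 14*t^6 + 84*t^5 - 280*t^4 + 560*t^3 - 672*t^2 + 448*t - 128)

E[X^2] = D^2[M](0) = 15/2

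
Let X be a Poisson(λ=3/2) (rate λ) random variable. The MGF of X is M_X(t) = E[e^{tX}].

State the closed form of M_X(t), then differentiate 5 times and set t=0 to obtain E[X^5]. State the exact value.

M_X(t) = e^(3*e^(t)/2 - 3/2)
D^5[M](t) = (243*e^(5*t)*e^(3*e^(t)/2) + 1620*e^(4*t)*e^(3*e^(t)/2) + 2700*e^(3*t)*e^(3*e^(t)/2) + 1080*e^(2*t)*e^(3*e^(t)/2) + 48*e^(t)*e^(3*e^(t)/2))*e^(-3/2)/32

E[X^5] = D^5[M](0) = 5691/32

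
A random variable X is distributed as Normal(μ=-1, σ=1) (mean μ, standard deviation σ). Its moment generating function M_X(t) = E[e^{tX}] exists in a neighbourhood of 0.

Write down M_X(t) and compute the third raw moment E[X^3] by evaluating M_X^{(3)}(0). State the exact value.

E[X^3] = d^3M/dt^3 |_{t=0} = -4

M_X(t) = e^(t^2/2 - t)
dM/dt = t*e^(-t)*e^(t^2/2) - e^(-t)*e^(t^2/2)
d^2M/dt^2 = (t^2*e^(t^2/2) - 2*t*e^(t^2/2) + 2*e^(t^2/2))*e^(-t)
d^3M/dt^3 = (t^3*e^(t^2/2) - 3*t^2*e^(t^2/2) + 6*t*e^(t^2/2) - 4*e^(t^2/2))*e^(-t)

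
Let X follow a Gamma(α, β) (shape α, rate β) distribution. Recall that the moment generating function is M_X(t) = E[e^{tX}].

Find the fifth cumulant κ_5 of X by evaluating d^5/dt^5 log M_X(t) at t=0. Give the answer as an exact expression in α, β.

M_X(t) = (β/(β - t))^α
K_X(t) = log M_X(t) = α*(log(β) - log(β - t))
K′(t) = -α/(-β + t)
K′′(t) = α/(β^2 - 2*β*t + t^2)
K′′′(t) = -2*α/(-β^3 + 3*β^2*t - 3*β*t^2 + t^3)
K′′′′(t) = 6*α/(β^4 - 4*β^3*t + 6*β^2*t^2 - 4*β*t^3 + t^4)
K′′′′′(t) = -24*α/(-β^5 + 5*β^4*t - 10*β^3*t^2 + 10*β^2*t^3 - 5*β*t^4 + t^5)

κ_5 = K′′′′′(0) = 24*α/β^5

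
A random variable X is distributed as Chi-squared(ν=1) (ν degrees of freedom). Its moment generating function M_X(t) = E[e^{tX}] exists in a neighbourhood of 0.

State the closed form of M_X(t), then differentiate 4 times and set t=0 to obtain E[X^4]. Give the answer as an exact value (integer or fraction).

M_X(t) = 1/√(1 - 2*t)
M^(4)(t) = 105/(16*t^4*√(1 - 2*t) - 32*t^3*√(1 - 2*t) + 24*t^2*√(1 - 2*t) - 8*t*√(1 - 2*t) + √(1 - 2*t))

E[X^4] = M^(4)(0) = 105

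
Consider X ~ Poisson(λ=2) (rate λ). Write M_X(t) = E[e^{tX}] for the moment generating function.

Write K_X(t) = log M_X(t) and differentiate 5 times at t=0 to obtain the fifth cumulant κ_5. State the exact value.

κ_5 = D^5[K](0) = 2

M_X(t) = e^(2*e^(t) - 2)
K_X(t) = log M_X(t) = 2*e^(t) - 2
D^5[K](t) = 2*e^(t)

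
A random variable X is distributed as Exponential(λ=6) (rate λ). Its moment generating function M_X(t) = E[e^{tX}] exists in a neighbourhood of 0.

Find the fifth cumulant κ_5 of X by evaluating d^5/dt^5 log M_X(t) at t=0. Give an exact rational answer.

M_X(t) = 6/(6 - t)
K_X(t) = log M_X(t) = -log(6 - t) + log(6)
dK/dt = -1/(t - 6)
d^2K/dt^2 = 1/(t^2 - 12*t + 36)
d^3K/dt^3 = -2/(t^3 - 18*t^2 + 108*t - 216)
d^4K/dt^4 = 6/(t^4 - 24*t^3 + 216*t^2 - 864*t + 1296)
d^5K/dt^5 = -24/(t^5 - 30*t^4 + 360*t^3 - 2160*t^2 + 6480*t - 7776)

κ_5 = d^5K/dt^5 |_{t=0} = 1/324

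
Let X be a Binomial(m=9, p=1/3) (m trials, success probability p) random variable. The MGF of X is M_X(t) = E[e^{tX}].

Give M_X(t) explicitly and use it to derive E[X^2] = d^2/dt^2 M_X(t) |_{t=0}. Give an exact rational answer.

E[X^2] = M′′(0) = 11

M_X(t) = (e^(t)/3 + 2/3)^9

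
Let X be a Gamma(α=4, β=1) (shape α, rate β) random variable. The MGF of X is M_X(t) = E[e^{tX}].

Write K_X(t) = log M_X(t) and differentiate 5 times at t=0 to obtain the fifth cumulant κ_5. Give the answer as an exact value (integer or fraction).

κ_5 = D^5[K](0) = 96

M_X(t) = (1 - t)^(-4)
K_X(t) = log M_X(t) = -4*log(1 - t)
D^5[K](t) = -96/(t^5 - 5*t^4 + 10*t^3 - 10*t^2 + 5*t - 1)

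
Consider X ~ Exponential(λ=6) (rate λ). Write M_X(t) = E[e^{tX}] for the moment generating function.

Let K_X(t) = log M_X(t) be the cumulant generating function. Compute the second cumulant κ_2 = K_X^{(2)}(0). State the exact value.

M_X(t) = 6/(6 - t)
K_X(t) = log M_X(t) = -log(6 - t) + log(6)
K^(2)(t) = 1/(t^2 - 12*t + 36)

κ_2 = K^(2)(0) = 1/36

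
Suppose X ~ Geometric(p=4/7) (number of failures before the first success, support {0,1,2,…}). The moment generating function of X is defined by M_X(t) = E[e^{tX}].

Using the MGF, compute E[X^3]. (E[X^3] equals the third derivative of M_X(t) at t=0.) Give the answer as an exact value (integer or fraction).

E[X^3] = d^3M/dt^3 |_{t=0} = 213/32

M_X(t) = 4/(7*(1 - 3*e^(t)/7))
dM/dt = 12*e^(t)/(9*e^(2*t) - 42*e^(t) + 49)
d^2M/dt^2 = (-36*e^(2*t) - 84*e^(t))/(27*e^(3*t) - 189*e^(2*t) + 441*e^(t) - 343)
d^3M/dt^3 = (108*e^(3*t) + 1008*e^(2*t) + 588*e^(t))/(81*e^(4*t) - 756*e^(3*t) + 2646*e^(2*t) - 4116*e^(t) + 2401)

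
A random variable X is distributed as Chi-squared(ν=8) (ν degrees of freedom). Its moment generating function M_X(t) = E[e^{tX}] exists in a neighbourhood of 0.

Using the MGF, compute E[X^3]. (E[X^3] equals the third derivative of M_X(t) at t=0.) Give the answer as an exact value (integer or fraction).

E[X^3] = M^(3)(0) = 960

M_X(t) = (1 - 2*t)^(-4)
M^(3)(t) = -960/(128*t^7 - 448*t^6 + 672*t^5 - 560*t^4 + 280*t^3 - 84*t^2 + 14*t - 1)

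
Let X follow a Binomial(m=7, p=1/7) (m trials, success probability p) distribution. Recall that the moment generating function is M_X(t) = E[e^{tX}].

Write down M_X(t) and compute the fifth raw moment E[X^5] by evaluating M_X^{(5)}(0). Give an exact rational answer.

M_X(t) = (e^(t)/7 + 6/7)^7
dM/dt = e^(7*t)/117649 + 36*e^(6*t)/117649 + 540*e^(5*t)/117649 + 4320*e^(4*t)/117649 + 19440*e^(3*t)/117649 + 46656*e^(2*t)/117649 + 46656*e^(t)/117649
d^2M/dt^2 = e^(7*t)/16807 + 216*e^(6*t)/117649 + 2700*e^(5*t)/117649 + 17280*e^(4*t)/117649 + 58320*e^(3*t)/117649 + 93312*e^(2*t)/117649 + 46656*e^(t)/117649
d^3M/dt^3 = e^(7*t)/2401 + 1296*e^(6*t)/117649 + 13500*e^(5*t)/117649 + 69120*e^(4*t)/117649 + 174960*e^(3*t)/117649 + 186624*e^(2*t)/117649 + 46656*e^(t)/117649
d^4M/dt^4 = e^(7*t)/343 + 7776*e^(6*t)/117649 + 67500*e^(5*t)/117649 + 276480*e^(4*t)/117649 + 524880*e^(3*t)/117649 + 373248*e^(2*t)/117649 + 46656*e^(t)/117649
d^5M/dt^5 = e^(7*t)/49 + 46656*e^(6*t)/117649 + 337500*e^(5*t)/117649 + 1105920*e^(4*t)/117649 + 1574640*e^(3*t)/117649 + 746496*e^(2*t)/117649 + 46656*e^(t)/117649

E[X^5] = d^5M/dt^5 |_{t=0} = 78781/2401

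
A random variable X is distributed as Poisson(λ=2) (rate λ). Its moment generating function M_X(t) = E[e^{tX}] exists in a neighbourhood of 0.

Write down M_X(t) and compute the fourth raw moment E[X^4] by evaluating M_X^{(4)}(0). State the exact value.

E[X^4] = M′′′′(0) = 94

M_X(t) = e^(2*e^(t) - 2)
M′(t) = 2*e^(-2)*e^(t)*e^(2*e^(t))
M′′(t) = (4*e^(2*t)*e^(2*e^(t)) + 2*e^(t)*e^(2*e^(t)))*e^(-2)
M′′′(t) = (8*e^(3*t)*e^(2*e^(t)) + 12*e^(2*t)*e^(2*e^(t)) + 2*e^(t)*e^(2*e^(t)))*e^(-2)
M′′′′(t) = (16*e^(4*t)*e^(2*e^(t)) + 48*e^(3*t)*e^(2*e^(t)) + 28*e^(2*t)*e^(2*e^(t)) + 2*e^(t)*e^(2*e^(t)))*e^(-2)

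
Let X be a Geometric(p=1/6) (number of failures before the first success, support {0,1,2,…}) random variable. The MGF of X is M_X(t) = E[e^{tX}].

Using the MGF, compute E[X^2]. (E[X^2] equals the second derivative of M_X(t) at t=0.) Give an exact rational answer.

E[X^2] = d^2M/dt^2 |_{t=0} = 55

M_X(t) = 1/(6*(1 - 5*e^(t)/6))
dM/dt = 5*e^(t)/(25*e^(2*t) - 60*e^(t) + 36)
d^2M/dt^2 = (-25*e^(2*t) - 30*e^(t))/(125*e^(3*t) - 450*e^(2*t) + 540*e^(t) - 216)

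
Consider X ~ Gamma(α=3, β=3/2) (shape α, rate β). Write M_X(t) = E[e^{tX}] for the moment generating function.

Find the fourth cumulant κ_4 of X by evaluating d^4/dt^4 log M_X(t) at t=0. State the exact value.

κ_4 = K′′′′(0) = 32/9

M_X(t) = 27/(8*(3/2 - t)^3)
K_X(t) = log M_X(t) = -3*log(3/2 - t) - 3*log(2) + 3*log(3)
K′(t) = -6/(2*t - 3)
K′′(t) = 12/(4*t^2 - 12*t + 9)
K′′′(t) = -48/(8*t^3 - 36*t^2 + 54*t - 27)
K′′′′(t) = 288/(16*t^4 - 96*t^3 + 216*t^2 - 216*t + 81)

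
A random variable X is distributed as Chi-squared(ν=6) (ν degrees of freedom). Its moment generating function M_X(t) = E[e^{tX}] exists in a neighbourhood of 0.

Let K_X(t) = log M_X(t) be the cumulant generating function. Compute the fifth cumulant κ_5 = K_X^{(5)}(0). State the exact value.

κ_5 = d^5K/dt^5 |_{t=0} = 2304

M_X(t) = (1 - 2*t)^(-3)
K_X(t) = log M_X(t) = -3*log(1 - 2*t)
dK/dt = -6/(2*t - 1)
d^2K/dt^2 = 12/(4*t^2 - 4*t + 1)
d^3K/dt^3 = -48/(8*t^3 - 12*t^2 + 6*t - 1)
d^4K/dt^4 = 288/(16*t^4 - 32*t^3 + 24*t^2 - 8*t + 1)
d^5K/dt^5 = -2304/(32*t^5 - 80*t^4 + 80*t^3 - 40*t^2 + 10*t - 1)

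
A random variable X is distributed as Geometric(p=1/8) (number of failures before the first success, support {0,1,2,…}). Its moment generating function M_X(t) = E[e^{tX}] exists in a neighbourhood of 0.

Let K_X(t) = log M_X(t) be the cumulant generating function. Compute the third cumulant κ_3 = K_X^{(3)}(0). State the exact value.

κ_3 = K^(3)(0) = 840

M_X(t) = 1/(8*(1 - 7*e^(t)/8))
K_X(t) = log M_X(t) = -log(1 - 7*e^(t)/8) - 3*log(2)
K^(3)(t) = (-392*e^(2*t) - 448*e^(t))/(343*e^(3*t) - 1176*e^(2*t) + 1344*e^(t) - 512)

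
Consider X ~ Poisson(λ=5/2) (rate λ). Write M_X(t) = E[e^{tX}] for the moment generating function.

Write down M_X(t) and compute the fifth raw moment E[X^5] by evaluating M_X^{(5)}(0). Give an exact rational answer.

M_X(t) = e^(5*e^(t)/2 - 5/2)
M′(t) = 5*e^(-5/2)*e^(t)*e^(5*e^(t)/2)/2
M′′(t) = (25*e^(2*t)*e^(5*e^(t)/2) + 10*e^(t)*e^(5*e^(t)/2))*e^(-5/2)/4
M′′′(t) = (125*e^(3*t)*e^(5*e^(t)/2) + 150*e^(2*t)*e^(5*e^(t)/2) + 20*e^(t)*e^(5*e^(t)/2))*e^(-5/2)/8
M′′′′(t) = (625*e^(4*t)*e^(5*e^(t)/2) + 1500*e^(3*t)*e^(5*e^(t)/2) + 700*e^(2*t)*e^(5*e^(t)/2) + 40*e^(t)*e^(5*e^(t)/2))*e^(-5/2)/16
M′′′′′(t) = (3125*e^(5*t)*e^(5*e^(t)/2) + 12500*e^(4*t)*e^(5*e^(t)/2) + 12500*e^(3*t)*e^(5*e^(t)/2) + 3000*e^(2*t)*e^(5*e^(t)/2) + 80*e^(t)*e^(5*e^(t)/2))*e^(-5/2)/32

E[X^5] = M′′′′′(0) = 31205/32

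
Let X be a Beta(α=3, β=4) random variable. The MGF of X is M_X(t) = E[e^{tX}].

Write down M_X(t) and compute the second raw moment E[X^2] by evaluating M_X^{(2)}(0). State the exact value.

M_X(t) = ₁F₁(3; 7; t)
M^(2)(t) = 3*₁F₁(5; 9; t)/14

E[X^2] = M^(2)(0) = 3/14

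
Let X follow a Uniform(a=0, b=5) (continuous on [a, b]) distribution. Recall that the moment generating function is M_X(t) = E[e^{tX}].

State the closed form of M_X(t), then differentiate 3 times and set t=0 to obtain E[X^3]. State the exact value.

M_X(t) = (e^(5*t) - 1)/(5*t)
M′(t) = (5*t*e^(5*t) - e^(5*t) + 1)/(5*t^2)
M′′(t) = (25*t^2*e^(5*t) - 10*t*e^(5*t) + 2*e^(5*t) - 2)/(5*t^3)
M′′′(t) = (125*t^3*e^(5*t) - 75*t^2*e^(5*t) + 30*t*e^(5*t) - 6*e^(5*t) + 6)/(5*t^4)

E[X^3] = M′′′(0) = 125/4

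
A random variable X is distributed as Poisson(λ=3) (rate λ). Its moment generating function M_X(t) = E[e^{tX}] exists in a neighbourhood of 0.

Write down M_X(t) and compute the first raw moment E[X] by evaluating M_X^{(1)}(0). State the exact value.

M_X(t) = e^(3*e^(t) - 3)
dM/dt = 3*e^(-3)*e^(t)*e^(3*e^(t))

E[X] = dM/dt |_{t=0} = 3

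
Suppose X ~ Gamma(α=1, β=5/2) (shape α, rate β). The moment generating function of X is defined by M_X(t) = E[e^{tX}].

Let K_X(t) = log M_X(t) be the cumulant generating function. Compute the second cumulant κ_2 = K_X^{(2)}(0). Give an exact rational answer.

κ_2 = d^2K/dt^2 |_{t=0} = 4/25

M_X(t) = 5/(2*(5/2 - t))
K_X(t) = log M_X(t) = -log(5/2 - t) - log(2) + log(5)
dK/dt = -2/(2*t - 5)
d^2K/dt^2 = 4/(4*t^2 - 20*t + 25)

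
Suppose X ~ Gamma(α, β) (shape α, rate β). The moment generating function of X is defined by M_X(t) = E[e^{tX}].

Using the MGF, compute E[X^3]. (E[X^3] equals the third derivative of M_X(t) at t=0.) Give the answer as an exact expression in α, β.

M_X(t) = (β/(β - t))^α
M^(3)(t) = (-α^3*β^α*(1/(β - t))^α - 3*α^2*β^α*(1/(β - t))^α - 2*α*β^α*(1/(β - t))^α)/(-β^3 + 3*β^2*t - 3*β*t^2 + t^3)

E[X^3] = M^(3)(0) = α*(α^2 + 3*α + 2)/β^3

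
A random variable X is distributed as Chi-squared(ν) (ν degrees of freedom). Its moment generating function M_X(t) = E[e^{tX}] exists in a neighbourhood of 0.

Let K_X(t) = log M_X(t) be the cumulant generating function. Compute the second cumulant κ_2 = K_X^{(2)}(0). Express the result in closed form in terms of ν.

κ_2 = K^(2)(0) = 2*ν

M_X(t) = (1 - 2*t)^(-ν/2)
K_X(t) = log M_X(t) = -ν*log(1 - 2*t)/2
K^(2)(t) = 2*ν/(4*t^2 - 4*t + 1)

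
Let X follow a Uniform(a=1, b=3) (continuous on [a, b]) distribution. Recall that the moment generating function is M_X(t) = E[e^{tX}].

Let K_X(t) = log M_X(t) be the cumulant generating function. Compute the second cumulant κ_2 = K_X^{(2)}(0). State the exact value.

M_X(t) = (e^(3*t) - e^(t))/(2*t)
K_X(t) = log M_X(t) = -log(t) + log(e^(3*t) - e^(t)) - log(2)
dK/dt = (3*t*e^(2*t) - t - e^(2*t) + 1)/(t*e^(2*t) - t)
d^2K/dt^2 = (-4*t^2*e^(2*t) + e^(4*t) - 2*e^(2*t) + 1)/(t^2*e^(4*t) - 2*t^2*e^(2*t) + t^2)

κ_2 = d^2K/dt^2 |_{t=0} = 1/3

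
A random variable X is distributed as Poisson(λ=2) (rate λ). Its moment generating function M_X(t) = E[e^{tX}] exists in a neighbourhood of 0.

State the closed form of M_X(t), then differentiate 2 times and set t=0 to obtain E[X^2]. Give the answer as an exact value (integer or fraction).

M_X(t) = e^(2*e^(t) - 2)
dM/dt = 2*e^(-2)*e^(t)*e^(2*e^(t))
d^2M/dt^2 = (4*e^(2*t)*e^(2*e^(t)) + 2*e^(t)*e^(2*e^(t)))*e^(-2)

E[X^2] = d^2M/dt^2 |_{t=0} = 6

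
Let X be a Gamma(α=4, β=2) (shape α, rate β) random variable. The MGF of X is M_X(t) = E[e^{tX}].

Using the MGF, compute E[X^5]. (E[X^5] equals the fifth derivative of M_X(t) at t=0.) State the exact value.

E[X^5] = d^5M/dt^5 |_{t=0} = 210

M_X(t) = 16/(2 - t)^4
dM/dt = -64/(t^5 - 10*t^4 + 40*t^3 - 80*t^2 + 80*t - 32)
d^2M/dt^2 = 320/(t^6 - 12*t^5 + 60*t^4 - 160*t^3 + 240*t^2 - 192*t + 64)
d^3M/dt^3 = -1920/(t^7 - 14*t^6 + 84*t^5 - 280*t^4 + 560*t^3 - 672*t^2 + 448*t - 128)
d^4M/dt^4 = 13440/(t^8 - 16*t^7 + 112*t^6 - 448*t^5 + 1120*t^4 - 1792*t^3 + 1792*t^2 - 1024*t + 256)
d^5M/dt^5 = -107520/(t^9 - 18*t^8 + 144*t^7 - 672*t^6 + 2016*t^5 - 4032*t^4 + 5376*t^3 - 4608*t^2 + 2304*t - 512)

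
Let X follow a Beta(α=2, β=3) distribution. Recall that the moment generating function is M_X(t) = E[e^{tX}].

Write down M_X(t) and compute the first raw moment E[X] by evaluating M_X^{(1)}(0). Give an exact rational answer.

M_X(t) = ₁F₁(2; 5; t)
M^(1)(t) = 2*₁F₁(3; 6; t)/5

E[X] = M^(1)(0) = 2/5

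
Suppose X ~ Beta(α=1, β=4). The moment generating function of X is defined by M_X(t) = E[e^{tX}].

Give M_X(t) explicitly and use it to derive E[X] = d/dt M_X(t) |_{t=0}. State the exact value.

E[X] = M^(1)(0) = 1/5

M_X(t) = ₁F₁(1; 5; t)
M^(1)(t) = ₁F₁(2; 6; t)/5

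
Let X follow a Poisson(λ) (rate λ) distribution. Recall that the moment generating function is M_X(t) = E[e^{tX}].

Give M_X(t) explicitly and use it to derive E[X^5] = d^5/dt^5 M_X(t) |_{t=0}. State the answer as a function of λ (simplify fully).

M_X(t) = e^(λ*(e^(t) - 1))
M^(5)(t) = (λ^5*e^(5*t)*e^(λ*e^(t)) + 10*λ^4*e^(4*t)*e^(λ*e^(t)) + 25*λ^3*e^(3*t)*e^(λ*e^(t)) + 15*λ^2*e^(2*t)*e^(λ*e^(t)) + λ*e^(t)*e^(λ*e^(t)))*e^(-λ)

E[X^5] = M^(5)(0) = λ*(λ^4 + 10*λ^3 + 25*λ^2 + 15*λ + 1)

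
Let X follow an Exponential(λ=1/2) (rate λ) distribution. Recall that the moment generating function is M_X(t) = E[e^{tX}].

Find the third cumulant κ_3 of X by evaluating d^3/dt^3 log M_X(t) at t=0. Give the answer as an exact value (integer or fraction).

M_X(t) = 1/(2*(1/2 - t))
K_X(t) = log M_X(t) = -log(1/2 - t) - log(2)
K^(3)(t) = -16/(8*t^3 - 12*t^2 + 6*t - 1)

κ_3 = K^(3)(0) = 16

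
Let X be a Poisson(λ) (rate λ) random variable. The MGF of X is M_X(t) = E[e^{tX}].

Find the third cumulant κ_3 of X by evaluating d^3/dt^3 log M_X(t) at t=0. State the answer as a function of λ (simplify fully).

κ_3 = d^3K/dt^3 |_{t=0} = λ

M_X(t) = e^(λ*(e^(t) - 1))
K_X(t) = log M_X(t) = λ*(e^(t) - 1)
dK/dt = λ*e^(t)
d^2K/dt^2 = λ*e^(t)
d^3K/dt^3 = λ*e^(t)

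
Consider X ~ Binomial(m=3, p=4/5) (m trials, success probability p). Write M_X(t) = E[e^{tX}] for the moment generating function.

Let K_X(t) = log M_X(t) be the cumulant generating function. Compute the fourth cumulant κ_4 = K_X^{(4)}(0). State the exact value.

κ_4 = D^4[K](0) = 12/625

M_X(t) = (4*e^(t)/5 + 1/5)^3
K_X(t) = log M_X(t) = 3*log(4*e^(t)/5 + 1/5)
D^4[K](t) = (192*e^(3*t) - 192*e^(2*t) + 12*e^(t))/(256*e^(4*t) + 256*e^(3*t) + 96*e^(2*t) + 16*e^(t) + 1)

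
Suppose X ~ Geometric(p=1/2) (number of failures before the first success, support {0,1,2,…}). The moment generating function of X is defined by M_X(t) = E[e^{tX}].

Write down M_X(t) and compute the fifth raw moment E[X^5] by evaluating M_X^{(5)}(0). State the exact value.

E[X^5] = D^5[M](0) = 541

M_X(t) = 1/(2*(1 - e^(t)/2))
D^5[M](t) = (e^(5*t) + 52*e^(4*t) + 264*e^(3*t) + 208*e^(2*t) + 16*e^(t))/(e^(6*t) - 12*e^(5*t) + 60*e^(4*t) - 160*e^(3*t) + 240*e^(2*t) - 192*e^(t) + 64)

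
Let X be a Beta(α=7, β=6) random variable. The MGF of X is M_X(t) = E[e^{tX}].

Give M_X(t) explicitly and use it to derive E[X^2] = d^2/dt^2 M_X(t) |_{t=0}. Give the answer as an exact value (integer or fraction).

M_X(t) = ₁F₁(7; 13; t)
D^2[M](t) = 4*₁F₁(9; 15; t)/13

E[X^2] = D^2[M](0) = 4/13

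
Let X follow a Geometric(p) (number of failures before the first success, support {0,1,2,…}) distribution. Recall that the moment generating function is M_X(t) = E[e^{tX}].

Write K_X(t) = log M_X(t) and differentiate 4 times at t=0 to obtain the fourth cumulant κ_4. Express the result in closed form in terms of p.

M_X(t) = p/(-(1 - p)*e^(t) + 1)
K_X(t) = log M_X(t) = log(p) - log(-(1 - p)*e^(t) + 1)

κ_4 = K^(4)(0) = (-p^3 + 7*p^2 - 12*p + 6)/p^4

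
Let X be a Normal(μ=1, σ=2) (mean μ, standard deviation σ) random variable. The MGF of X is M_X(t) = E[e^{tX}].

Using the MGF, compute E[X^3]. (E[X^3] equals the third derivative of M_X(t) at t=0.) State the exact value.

M_X(t) = e^(2*t^2 + t)
M′(t) = 4*t*e^(t)*e^(2*t^2) + e^(t)*e^(2*t^2)
M′′(t) = 16*t^2*e^(t)*e^(2*t^2) + 8*t*e^(t)*e^(2*t^2) + 5*e^(t)*e^(2*t^2)
M′′′(t) = 64*t^3*e^(t)*e^(2*t^2) + 48*t^2*e^(t)*e^(2*t^2) + 60*t*e^(t)*e^(2*t^2) + 13*e^(t)*e^(2*t^2)

E[X^3] = M′′′(0) = 13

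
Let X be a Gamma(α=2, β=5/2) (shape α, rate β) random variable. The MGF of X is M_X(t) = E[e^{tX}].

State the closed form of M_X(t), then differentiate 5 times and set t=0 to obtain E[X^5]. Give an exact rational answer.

E[X^5] = D^5[M](0) = 4608/625

M_X(t) = 25/(4*(5/2 - t)^2)
D^5[M](t) = -576000/(128*t^7 - 2240*t^6 + 16800*t^5 - 70000*t^4 + 175000*t^3 - 262500*t^2 + 218750*t - 78125)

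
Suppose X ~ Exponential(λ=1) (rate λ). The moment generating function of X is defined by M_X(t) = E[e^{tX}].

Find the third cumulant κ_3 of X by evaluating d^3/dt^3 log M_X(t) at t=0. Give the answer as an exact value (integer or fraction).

M_X(t) = 1/(1 - t)
K_X(t) = log M_X(t) = -log(1 - t)
dK/dt = -1/(t - 1)
d^2K/dt^2 = 1/(t^2 - 2*t + 1)
d^3K/dt^3 = -2/(t^3 - 3*t^2 + 3*t - 1)

κ_3 = d^3K/dt^3 |_{t=0} = 2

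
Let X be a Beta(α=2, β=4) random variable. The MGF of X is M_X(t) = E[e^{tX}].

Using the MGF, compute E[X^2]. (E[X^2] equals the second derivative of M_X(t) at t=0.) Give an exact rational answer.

M_X(t) = ₁F₁(2; 6; t)
D^2[M](t) = ₁F₁(4; 8; t)/7

E[X^2] = D^2[M](0) = 1/7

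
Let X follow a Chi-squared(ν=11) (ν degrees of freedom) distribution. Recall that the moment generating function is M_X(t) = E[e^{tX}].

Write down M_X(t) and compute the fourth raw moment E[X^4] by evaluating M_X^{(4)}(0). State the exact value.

E[X^4] = M^(4)(0) = 36465

M_X(t) = (1 - 2*t)^(-11/2)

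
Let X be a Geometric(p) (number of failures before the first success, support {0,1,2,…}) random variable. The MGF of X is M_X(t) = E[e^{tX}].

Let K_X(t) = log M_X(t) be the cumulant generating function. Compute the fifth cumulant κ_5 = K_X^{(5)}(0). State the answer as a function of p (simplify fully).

κ_5 = K^(5)(0) = (p^4 - 15*p^3 + 50*p^2 - 60*p + 24)/p^5

M_X(t) = p/(-(1 - p)*e^(t) + 1)
K_X(t) = log M_X(t) = log(p) - log(-(1 - p)*e^(t) + 1)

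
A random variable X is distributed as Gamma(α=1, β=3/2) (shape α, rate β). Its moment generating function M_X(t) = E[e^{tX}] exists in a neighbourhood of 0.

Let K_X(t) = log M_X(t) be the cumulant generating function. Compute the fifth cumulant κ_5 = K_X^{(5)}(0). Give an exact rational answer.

κ_5 = K′′′′′(0) = 256/81

M_X(t) = 3/(2*(3/2 - t))
K_X(t) = log M_X(t) = -log(3/2 - t) - log(2) + log(3)
K′(t) = -2/(2*t - 3)
K′′(t) = 4/(4*t^2 - 12*t + 9)
K′′′(t) = -16/(8*t^3 - 36*t^2 + 54*t - 27)
K′′′′(t) = 96/(16*t^4 - 96*t^3 + 216*t^2 - 216*t + 81)
K′′′′′(t) = -768/(32*t^5 - 240*t^4 + 720*t^3 - 1080*t^2 + 810*t - 243)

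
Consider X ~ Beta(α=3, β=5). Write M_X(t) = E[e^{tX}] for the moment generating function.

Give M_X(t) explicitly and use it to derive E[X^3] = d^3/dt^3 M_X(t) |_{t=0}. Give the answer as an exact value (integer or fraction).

E[X^3] = M^(3)(0) = 1/12

M_X(t) = ₁F₁(3; 8; t)
M^(3)(t) = ₁F₁(6; 11; t)/12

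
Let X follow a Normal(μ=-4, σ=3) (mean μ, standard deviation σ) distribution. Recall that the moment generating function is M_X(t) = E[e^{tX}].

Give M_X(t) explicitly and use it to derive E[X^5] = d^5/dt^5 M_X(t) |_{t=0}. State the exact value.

E[X^5] = D^5[M](0) = -11644

M_X(t) = e^(9*t^2/2 - 4*t)
D^5[M](t) = (59049*t^5*e^(9*t^2/2) - 131220*t^4*e^(9*t^2/2) + 182250*t^3*e^(9*t^2/2) - 139320*t^2*e^(9*t^2/2) + 61335*t*e^(9*t^2/2) - 11644*e^(9*t^2/2))*e^(-4*t)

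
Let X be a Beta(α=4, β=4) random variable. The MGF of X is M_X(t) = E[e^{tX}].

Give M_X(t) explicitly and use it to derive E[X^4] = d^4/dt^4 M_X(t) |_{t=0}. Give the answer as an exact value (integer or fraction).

E[X^4] = D^4[M](0) = 7/66

M_X(t) = ₁F₁(4; 8; t)
D^4[M](t) = 7*₁F₁(8; 12; t)/66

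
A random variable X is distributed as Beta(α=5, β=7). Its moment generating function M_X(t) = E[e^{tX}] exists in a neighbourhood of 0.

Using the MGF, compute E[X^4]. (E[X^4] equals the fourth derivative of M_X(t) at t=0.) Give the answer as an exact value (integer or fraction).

M_X(t) = ₁F₁(5; 12; t)
M′(t) = 5*₁F₁(6; 13; t)/12
M′′(t) = 5*₁F₁(7; 14; t)/26
M′′′(t) = 5*₁F₁(8; 15; t)/52
M′′′′(t) = 2*₁F₁(9; 16; t)/39

E[X^4] = M′′′′(0) = 2/39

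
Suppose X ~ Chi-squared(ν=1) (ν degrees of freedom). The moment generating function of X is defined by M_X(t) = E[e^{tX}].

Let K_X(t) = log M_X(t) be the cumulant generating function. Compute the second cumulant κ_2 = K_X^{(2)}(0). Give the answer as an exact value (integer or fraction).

M_X(t) = 1/√(1 - 2*t)
K_X(t) = log M_X(t) = -log(1 - 2*t)/2
D^2[K](t) = 2/(4*t^2 - 4*t + 1)

κ_2 = D^2[K](0) = 2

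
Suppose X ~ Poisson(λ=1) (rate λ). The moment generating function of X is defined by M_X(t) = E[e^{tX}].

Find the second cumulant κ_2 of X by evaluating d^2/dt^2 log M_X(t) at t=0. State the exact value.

M_X(t) = e^(e^(t) - 1)
K_X(t) = log M_X(t) = e^(t) - 1
dK/dt = e^(t)
d^2K/dt^2 = e^(t)

κ_2 = d^2K/dt^2 |_{t=0} = 1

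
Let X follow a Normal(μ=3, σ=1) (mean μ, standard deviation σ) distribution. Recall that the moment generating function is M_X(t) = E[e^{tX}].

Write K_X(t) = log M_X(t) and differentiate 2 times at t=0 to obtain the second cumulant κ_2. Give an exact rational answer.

M_X(t) = e^(t^2/2 + 3*t)
K_X(t) = log M_X(t) = t^2/2 + 3*t
K^(2)(t) = 1

κ_2 = K^(2)(0) = 1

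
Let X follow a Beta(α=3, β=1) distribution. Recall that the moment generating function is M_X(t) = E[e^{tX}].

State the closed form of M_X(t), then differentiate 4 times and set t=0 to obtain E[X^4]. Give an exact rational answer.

M_X(t) = ₁F₁(3; 4; t)
M^(4)(t) = 3*₁F₁(7; 8; t)/7

E[X^4] = M^(4)(0) = 3/7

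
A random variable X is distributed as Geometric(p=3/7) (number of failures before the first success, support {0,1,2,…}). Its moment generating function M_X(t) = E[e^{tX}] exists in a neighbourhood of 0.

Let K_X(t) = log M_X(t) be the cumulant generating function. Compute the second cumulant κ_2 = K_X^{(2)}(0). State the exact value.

M_X(t) = 3/(7*(1 - 4*e^(t)/7))
K_X(t) = log M_X(t) = -log(1 - 4*e^(t)/7) - log(7) + log(3)
D^2[K](t) = 28*e^(t)/(16*e^(2*t) - 56*e^(t) + 49)

κ_2 = D^2[K](0) = 28/9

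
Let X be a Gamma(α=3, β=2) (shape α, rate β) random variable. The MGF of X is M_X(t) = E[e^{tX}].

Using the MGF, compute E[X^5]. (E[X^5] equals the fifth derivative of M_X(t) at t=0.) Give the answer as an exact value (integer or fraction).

M_X(t) = 8/(2 - t)^3
D^5[M](t) = 20160/(t^8 - 16*t^7 + 112*t^6 - 448*t^5 + 1120*t^4 - 1792*t^3 + 1792*t^2 - 1024*t + 256)

E[X^5] = D^5[M](0) = 315/4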